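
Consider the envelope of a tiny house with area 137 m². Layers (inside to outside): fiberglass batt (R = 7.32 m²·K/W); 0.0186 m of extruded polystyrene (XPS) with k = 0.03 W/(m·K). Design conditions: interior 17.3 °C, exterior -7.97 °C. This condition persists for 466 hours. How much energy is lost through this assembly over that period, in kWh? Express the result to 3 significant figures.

0.0186/0.03 = 0.62
R_total = 7.32 + 0.62 = 7.94 m²·K/W
Q = 137 × (17.3 − (-7.97)) / 7.94 = 436 W
E = 436 W × 466 h / 1000 = 203.2 kWh

203 kWh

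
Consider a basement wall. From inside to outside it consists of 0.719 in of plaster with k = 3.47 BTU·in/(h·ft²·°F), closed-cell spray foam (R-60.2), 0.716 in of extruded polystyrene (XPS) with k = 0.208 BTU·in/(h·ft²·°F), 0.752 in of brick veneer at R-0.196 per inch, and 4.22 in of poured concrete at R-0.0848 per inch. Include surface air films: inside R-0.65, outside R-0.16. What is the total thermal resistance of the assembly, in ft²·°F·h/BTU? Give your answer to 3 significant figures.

65.2 ft²·°F·h/BTU

0.719/3.47 = 0.2072
0.716/0.208 = 3.442
0.752 × 0.196 = 0.1474
4.22 × 0.0848 = 0.3579
R_total = 0.65 + 0.2072 + 60.2 + 3.442 + 0.1474 + 0.3579 + 0.16 = 65.16 ft²·°F·h/BTU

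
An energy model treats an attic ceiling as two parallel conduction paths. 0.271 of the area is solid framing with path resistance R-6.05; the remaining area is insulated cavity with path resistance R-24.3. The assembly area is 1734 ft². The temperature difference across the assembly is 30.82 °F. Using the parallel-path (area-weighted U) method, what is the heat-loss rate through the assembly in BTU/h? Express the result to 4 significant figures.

3997 BTU/h

U_eff = 0.729/24.3 + 0.271/6.05 = 0.03 + 0.044793 = 0.074793
R_eff = 1/U_eff = 13.37 ft²·°F·h/BTU
Q = 1734 × 30.82 / 13.37 = 3997.1 BTU/h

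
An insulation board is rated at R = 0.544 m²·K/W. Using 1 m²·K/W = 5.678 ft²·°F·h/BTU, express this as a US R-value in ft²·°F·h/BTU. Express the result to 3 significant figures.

R_US = 0.544 × 5.678 = 3.089

3.09 ft²·°F·h/BTU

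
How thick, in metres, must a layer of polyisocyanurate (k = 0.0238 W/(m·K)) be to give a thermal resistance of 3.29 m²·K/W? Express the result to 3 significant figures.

L = R·k = 3.29 × 0.0238 = 0.0783 m

0.0783 m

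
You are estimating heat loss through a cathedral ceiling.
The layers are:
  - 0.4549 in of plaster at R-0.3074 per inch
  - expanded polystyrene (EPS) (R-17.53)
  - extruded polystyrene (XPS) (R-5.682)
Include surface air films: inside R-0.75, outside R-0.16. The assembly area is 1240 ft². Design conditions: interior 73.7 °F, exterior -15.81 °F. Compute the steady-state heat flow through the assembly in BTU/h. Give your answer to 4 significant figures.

0.4549 × 0.3074 = 0.13984
R_total = 0.75 + 0.13984 + 17.53 + 5.682 + 0.16 = 24.262 ft²·°F·h/BTU
Q = A·ΔT/R = 1240 × (73.7 − (-15.81)) / 24.262 = 4574.8 BTU/h

4575 BTU/h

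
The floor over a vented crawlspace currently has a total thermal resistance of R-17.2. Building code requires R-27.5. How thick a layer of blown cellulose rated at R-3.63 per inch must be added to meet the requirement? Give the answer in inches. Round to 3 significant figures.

2.84 in

ΔR = 27.5 − 17.2 = 10.3 ft²·°F·h/BTU
L = ΔR / (R/in) = 10.3/3.63 = 2.837 in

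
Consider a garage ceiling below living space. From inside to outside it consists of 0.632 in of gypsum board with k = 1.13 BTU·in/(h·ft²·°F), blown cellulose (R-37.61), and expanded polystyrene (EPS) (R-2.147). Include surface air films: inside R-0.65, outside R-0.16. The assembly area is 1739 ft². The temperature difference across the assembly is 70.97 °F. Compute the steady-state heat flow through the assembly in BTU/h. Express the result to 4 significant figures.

3001 BTU/h

0.632/1.13 = 0.55929
R_total = 0.65 + 0.55929 + 37.61 + 2.147 + 0.16 = 41.126 ft²·°F·h/BTU
Q = A·ΔT/R = 1739 × 70.97 / 41.126 = 3000.9 BTU/h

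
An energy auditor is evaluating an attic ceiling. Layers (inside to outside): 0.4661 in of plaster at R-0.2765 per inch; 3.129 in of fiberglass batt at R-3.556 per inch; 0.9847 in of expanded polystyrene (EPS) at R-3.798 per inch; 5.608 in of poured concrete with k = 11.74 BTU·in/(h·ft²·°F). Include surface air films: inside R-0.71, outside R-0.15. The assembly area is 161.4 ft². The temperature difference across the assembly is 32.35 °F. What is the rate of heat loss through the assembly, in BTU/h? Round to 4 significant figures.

0.4661 × 0.2765 = 0.12888
3.129 × 3.556 = 11.127
0.9847 × 3.798 = 3.7399
5.608/11.74 = 0.47768
R_total = 0.71 + 0.12888 + 11.127 + 3.7399 + 0.47768 + 0.15 = 16.333 ft²·°F·h/BTU
Q = A·ΔT/R = 161.4 × 32.35 / 16.333 = 319.67 BTU/h

319.7 BTU/h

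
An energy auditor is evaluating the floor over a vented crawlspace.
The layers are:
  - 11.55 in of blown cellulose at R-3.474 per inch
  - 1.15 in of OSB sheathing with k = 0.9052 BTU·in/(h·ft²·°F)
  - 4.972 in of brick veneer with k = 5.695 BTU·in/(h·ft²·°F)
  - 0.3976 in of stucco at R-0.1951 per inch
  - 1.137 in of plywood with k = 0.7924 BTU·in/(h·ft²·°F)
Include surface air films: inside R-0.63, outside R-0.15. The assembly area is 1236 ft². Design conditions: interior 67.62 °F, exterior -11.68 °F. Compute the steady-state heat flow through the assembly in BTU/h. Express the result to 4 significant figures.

2200 BTU/h

11.55 × 3.474 = 40.125
1.15/0.9052 = 1.2704
4.972/5.695 = 0.87305
0.3976 × 0.1951 = 0.077572
1.137/0.7924 = 1.4349
R_total = 0.63 + 40.125 + 1.2704 + 0.87305 + 0.077572 + 1.4349 + 0.15 = 44.561 ft²·°F·h/BTU
Q = A·ΔT/R = 1236 × (67.62 − (-11.68)) / 44.561 = 2199.6 BTU/h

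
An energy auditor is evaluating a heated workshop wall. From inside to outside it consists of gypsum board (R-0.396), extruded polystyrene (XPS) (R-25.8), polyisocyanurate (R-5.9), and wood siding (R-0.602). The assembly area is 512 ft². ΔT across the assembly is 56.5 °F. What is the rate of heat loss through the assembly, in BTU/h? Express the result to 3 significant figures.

R_total = 0.396 + 25.8 + 5.9 + 0.602 = 32.7 ft²·°F·h/BTU
Q = A·ΔT/R = 512 × 56.5 / 32.7 = 884.7 BTU/h

885 BTU/h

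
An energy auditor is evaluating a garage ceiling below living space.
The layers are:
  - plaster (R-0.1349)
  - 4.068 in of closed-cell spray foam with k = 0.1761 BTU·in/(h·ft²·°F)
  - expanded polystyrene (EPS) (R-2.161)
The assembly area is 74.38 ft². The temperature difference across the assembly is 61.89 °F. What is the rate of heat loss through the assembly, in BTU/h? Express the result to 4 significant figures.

181.3 BTU/h

4.068/0.1761 = 23.101
R_total = 0.1349 + 23.101 + 2.161 = 25.396 ft²·°F·h/BTU
Q = A·ΔT/R = 74.38 × 61.89 / 25.396 = 181.26 BTU/h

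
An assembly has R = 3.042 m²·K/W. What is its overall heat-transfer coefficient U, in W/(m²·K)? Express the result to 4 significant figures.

0.3287 W/(m²·K)

U = 1/R = 1/3.042 = 0.32873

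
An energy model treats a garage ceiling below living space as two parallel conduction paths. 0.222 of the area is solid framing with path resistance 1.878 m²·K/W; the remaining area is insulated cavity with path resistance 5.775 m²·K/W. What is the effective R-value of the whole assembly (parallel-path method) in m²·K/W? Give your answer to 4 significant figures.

U_eff = 0.778/5.775 + 0.222/1.878 = 0.13472 + 0.11821 = 0.25293
R_eff = 1/U_eff = 3.9537 m²·K/W

3.954 m²·K/W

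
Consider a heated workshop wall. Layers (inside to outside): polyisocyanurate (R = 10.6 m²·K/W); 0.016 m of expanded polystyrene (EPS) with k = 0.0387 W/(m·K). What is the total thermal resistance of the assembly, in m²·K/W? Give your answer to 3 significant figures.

0.016/0.0387 = 0.4134
R_total = 10.6 + 0.4134 = 11.01 m²·K/W

11.0 m²·K/W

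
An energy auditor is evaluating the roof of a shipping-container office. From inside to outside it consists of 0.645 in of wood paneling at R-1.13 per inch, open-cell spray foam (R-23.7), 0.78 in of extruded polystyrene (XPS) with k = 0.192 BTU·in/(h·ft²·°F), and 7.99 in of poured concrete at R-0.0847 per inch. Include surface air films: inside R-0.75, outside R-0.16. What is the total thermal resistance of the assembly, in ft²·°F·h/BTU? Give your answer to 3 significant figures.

30.1 ft²·°F·h/BTU

0.645 × 1.13 = 0.7288
0.78/0.192 = 4.062
7.99 × 0.0847 = 0.6768
R_total = 0.75 + 0.7288 + 23.7 + 4.062 + 0.6768 + 0.16 = 30.08 ft²·°F·h/BTU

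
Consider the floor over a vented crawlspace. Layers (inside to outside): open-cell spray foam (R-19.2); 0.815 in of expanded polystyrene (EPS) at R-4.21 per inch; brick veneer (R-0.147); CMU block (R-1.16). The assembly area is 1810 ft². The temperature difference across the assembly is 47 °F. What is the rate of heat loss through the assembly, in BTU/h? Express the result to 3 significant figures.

3550 BTU/h

0.815 × 4.21 = 3.431
R_total = 19.2 + 3.431 + 0.147 + 1.16 = 23.94 ft²·°F·h/BTU
Q = A·ΔT/R = 1810 × 47 / 23.94 = 3554 BTU/h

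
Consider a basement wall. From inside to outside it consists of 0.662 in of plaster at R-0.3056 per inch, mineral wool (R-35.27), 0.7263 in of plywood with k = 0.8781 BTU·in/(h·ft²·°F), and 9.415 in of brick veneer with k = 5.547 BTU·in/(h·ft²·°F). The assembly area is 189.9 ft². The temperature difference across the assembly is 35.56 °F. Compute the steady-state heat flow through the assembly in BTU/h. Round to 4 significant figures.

0.662 × 0.3056 = 0.20231
0.7263/0.8781 = 0.82713
9.415/5.547 = 1.6973
R_total = 0.20231 + 35.27 + 0.82713 + 1.6973 = 37.997 ft²·°F·h/BTU
Q = A·ΔT/R = 189.9 × 35.56 / 37.997 = 177.72 BTU/h

177.7 BTU/h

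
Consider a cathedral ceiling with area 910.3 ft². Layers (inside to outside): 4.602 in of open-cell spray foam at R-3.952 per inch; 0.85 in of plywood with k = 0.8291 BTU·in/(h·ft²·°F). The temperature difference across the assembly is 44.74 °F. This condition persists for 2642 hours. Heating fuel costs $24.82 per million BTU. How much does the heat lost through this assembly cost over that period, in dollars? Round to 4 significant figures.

4.602 × 3.952 = 18.187
0.85/0.8291 = 1.0252
R_total = 18.187 + 1.0252 = 19.212 ft²·°F·h/BTU
Q = 910.3 × 44.74 / 19.212 = 2119.8 BTU/h
E = 2119.8 × 2642 = 5600600 BTU
Cost = 5600600/10⁶ × 24.82 = $139.01

139.0 dollars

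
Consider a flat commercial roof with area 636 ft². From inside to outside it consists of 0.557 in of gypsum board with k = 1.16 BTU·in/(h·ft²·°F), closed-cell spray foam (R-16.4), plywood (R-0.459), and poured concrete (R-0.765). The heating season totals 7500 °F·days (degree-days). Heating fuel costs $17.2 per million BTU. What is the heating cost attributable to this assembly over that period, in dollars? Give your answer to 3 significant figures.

0.557/1.16 = 0.4802
R_total = 0.4802 + 16.4 + 0.459 + 0.765 = 18.1 ft²·°F·h/BTU
E = A × HDD × 24 / R = 636 × 7500 × 24 / 18.1 = 6323000 BTU
Cost = 6323000/10⁶ × 17.2 = $108.8

109 dollars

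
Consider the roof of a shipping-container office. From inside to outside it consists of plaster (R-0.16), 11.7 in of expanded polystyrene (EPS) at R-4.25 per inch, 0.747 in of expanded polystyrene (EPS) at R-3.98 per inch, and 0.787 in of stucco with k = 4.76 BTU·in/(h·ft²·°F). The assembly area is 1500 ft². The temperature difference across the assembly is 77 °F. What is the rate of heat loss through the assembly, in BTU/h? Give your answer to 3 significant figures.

11.7 × 4.25 = 49.72
0.747 × 3.98 = 2.973
0.787/4.76 = 0.1653
R_total = 0.16 + 49.72 + 2.973 + 0.1653 = 53.02 ft²·°F·h/BTU
Q = A·ΔT/R = 1500 × 77 / 53.02 = 2178 BTU/h

2180 BTU/h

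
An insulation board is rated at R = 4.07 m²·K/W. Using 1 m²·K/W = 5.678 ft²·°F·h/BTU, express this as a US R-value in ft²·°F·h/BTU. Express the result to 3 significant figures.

R_US = 4.07 × 5.678 = 23.11

23.1 ft²·°F·h/BTU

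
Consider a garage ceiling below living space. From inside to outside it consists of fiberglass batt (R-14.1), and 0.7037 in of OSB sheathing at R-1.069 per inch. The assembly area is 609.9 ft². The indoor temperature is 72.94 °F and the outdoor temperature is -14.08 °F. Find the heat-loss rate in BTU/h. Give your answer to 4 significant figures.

3573 BTU/h

0.7037 × 1.069 = 0.75226
R_total = 14.1 + 0.75226 = 14.852 ft²·°F·h/BTU
Q = A·ΔT/R = 609.9 × (72.94 − (-14.08)) / 14.852 = 3573.4 BTU/h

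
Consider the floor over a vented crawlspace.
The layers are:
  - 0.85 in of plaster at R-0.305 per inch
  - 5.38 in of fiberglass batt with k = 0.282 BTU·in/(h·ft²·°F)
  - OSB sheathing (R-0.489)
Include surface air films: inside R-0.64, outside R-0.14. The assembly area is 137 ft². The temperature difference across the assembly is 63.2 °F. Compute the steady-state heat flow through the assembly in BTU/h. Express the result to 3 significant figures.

420 BTU/h

0.85 × 0.305 = 0.2592
5.38/0.282 = 19.08
R_total = 0.64 + 0.2592 + 19.08 + 0.489 + 0.14 = 20.61 ft²·°F·h/BTU
Q = A·ΔT/R = 137 × 63.2 / 20.61 = 420.2 BTU/h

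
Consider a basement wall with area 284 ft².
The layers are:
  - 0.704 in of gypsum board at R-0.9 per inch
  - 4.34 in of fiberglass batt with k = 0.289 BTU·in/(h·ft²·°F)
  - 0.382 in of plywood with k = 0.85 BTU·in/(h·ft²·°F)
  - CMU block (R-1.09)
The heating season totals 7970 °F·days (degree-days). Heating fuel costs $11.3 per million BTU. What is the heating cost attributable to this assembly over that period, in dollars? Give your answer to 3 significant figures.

0.704 × 0.9 = 0.6336
4.34/0.289 = 15.02
0.382/0.85 = 0.4494
R_total = 0.6336 + 15.02 + 0.4494 + 1.09 = 17.19 ft²·°F·h/BTU
E = A × HDD × 24 / R = 284 × 7970 × 24 / 17.19 = 3160000 BTU
Cost = 3160000/10⁶ × 11.3 = $35.71

35.7 dollars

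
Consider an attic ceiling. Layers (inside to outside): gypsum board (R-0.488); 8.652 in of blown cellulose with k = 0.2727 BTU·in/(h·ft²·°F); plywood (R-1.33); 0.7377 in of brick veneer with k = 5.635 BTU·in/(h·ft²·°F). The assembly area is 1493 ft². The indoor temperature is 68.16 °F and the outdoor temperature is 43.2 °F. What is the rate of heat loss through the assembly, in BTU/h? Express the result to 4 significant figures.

1107 BTU/h

8.652/0.2727 = 31.727
0.7377/5.635 = 0.13091
R_total = 0.488 + 31.727 + 1.33 + 0.13091 = 33.676 ft²·°F·h/BTU
Q = A·ΔT/R = 1493 × (68.16 − 43.2) / 33.676 = 1106.6 BTU/h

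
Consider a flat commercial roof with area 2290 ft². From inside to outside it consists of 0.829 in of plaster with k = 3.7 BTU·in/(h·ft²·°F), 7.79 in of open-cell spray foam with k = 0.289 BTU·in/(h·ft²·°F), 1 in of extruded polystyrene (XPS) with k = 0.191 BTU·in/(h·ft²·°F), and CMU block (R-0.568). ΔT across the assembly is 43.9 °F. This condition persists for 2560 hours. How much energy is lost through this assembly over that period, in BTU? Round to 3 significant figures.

0.829/3.7 = 0.2241
7.79/0.289 = 26.96
1/0.191 = 5.236
R_total = 0.2241 + 26.96 + 5.236 + 0.568 = 32.98 ft²·°F·h/BTU
Q = 2290 × 43.9 / 32.98 = 3048 BTU/h
E = 3048 × 2560 = 7803000 BTU

7800000 BTU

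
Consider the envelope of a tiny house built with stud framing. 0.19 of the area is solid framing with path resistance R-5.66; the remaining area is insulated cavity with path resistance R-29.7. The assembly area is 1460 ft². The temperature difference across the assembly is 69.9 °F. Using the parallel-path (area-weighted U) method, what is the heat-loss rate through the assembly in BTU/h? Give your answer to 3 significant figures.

6210 BTU/h

U_eff = 0.81/29.7 + 0.19/5.66 = 0.02727 + 0.03357 = 0.06084
R_eff = 1/U_eff = 16.44 ft²·°F·h/BTU
Q = 1460 × 69.9 / 16.44 = 6209 BTU/h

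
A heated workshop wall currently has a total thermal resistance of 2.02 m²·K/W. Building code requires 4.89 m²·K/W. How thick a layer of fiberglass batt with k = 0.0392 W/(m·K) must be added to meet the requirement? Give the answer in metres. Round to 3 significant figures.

ΔR = 4.89 − 2.02 = 2.87 m²·K/W
L = ΔR × k = 2.87 × 0.0392 = 0.1125 m

0.113 m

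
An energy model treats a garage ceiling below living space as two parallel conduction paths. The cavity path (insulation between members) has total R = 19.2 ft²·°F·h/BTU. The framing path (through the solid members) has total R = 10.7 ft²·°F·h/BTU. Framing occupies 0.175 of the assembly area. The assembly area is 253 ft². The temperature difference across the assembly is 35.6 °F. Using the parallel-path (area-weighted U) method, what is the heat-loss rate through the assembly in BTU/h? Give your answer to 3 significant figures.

534 BTU/h

U_eff = 0.825/19.2 + 0.175/10.7 = 0.04297 + 0.01636 = 0.05932
R_eff = 1/U_eff = 16.86 ft²·°F·h/BTU
Q = 253 × 35.6 / 16.86 = 534.3 BTU/h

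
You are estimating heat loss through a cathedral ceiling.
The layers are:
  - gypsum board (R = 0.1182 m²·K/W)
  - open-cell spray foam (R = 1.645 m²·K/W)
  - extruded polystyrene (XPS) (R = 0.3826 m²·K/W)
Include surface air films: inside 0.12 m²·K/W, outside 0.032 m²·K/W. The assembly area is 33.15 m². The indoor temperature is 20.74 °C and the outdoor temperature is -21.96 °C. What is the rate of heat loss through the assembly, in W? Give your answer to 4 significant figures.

R_total = 0.12 + 0.1182 + 1.645 + 0.3826 + 0.032 = 2.2978 m²·K/W
Q = A·ΔT/R = 33.15 × (20.74 − (-21.96)) / 2.2978 = 616.03 W

616.0 W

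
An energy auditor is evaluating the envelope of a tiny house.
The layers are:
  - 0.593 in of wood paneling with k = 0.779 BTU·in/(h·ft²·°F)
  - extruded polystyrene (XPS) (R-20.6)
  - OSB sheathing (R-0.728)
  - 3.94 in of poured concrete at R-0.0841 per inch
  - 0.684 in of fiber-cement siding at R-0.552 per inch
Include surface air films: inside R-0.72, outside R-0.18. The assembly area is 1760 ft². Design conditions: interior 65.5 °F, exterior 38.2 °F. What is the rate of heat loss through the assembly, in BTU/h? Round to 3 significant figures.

0.593/0.779 = 0.7612
3.94 × 0.0841 = 0.3314
0.684 × 0.552 = 0.3776
R_total = 0.72 + 0.7612 + 20.6 + 0.728 + 0.3314 + 0.3776 + 0.18 = 23.7 ft²·°F·h/BTU
Q = A·ΔT/R = 1760 × (65.5 − 38.2) / 23.7 = 2027 BTU/h

2030 BTU/h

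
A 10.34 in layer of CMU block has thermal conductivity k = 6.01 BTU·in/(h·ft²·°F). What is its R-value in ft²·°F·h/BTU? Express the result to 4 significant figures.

R = L/k = 10.34/6.01 = 1.7205 ft²·°F·h/BTU

1.720 ft²·°F·h/BTU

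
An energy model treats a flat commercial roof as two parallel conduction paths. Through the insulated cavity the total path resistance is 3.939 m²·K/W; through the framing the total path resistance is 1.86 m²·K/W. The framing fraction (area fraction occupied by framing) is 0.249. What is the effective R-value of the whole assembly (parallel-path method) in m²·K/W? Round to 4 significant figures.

3.081 m²·K/W

U_eff = 0.751/3.939 + 0.249/1.86 = 0.19066 + 0.13387 = 0.32453
R_eff = 1/U_eff = 3.0814 m²·K/W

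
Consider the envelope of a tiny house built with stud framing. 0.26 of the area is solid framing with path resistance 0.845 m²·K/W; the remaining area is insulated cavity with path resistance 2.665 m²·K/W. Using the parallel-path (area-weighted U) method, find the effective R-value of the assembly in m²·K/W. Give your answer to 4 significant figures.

U_eff = 0.74/2.665 + 0.26/0.845 = 0.27767 + 0.30769 = 0.58537
R_eff = 1/U_eff = 1.7083 m²·K/W

1.708 m²·K/W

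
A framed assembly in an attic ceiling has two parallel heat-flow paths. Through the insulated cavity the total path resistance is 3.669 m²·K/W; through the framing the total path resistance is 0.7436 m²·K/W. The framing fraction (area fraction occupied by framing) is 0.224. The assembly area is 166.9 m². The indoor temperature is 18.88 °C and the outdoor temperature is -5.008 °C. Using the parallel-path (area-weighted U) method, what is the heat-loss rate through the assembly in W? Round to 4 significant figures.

2044 W

U_eff = 0.776/3.669 + 0.224/0.7436 = 0.2115 + 0.30124 = 0.51274
R_eff = 1/U_eff = 1.9503 m²·K/W
Q = 166.9 × (18.88 − (-5.008)) / 1.9503 = 2044.2 W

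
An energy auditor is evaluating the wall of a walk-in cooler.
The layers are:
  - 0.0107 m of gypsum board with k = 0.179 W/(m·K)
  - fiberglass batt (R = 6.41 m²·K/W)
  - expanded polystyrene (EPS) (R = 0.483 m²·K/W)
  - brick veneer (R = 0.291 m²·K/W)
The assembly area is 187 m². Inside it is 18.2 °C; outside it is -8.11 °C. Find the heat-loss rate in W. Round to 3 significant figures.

679 W

0.0107/0.179 = 0.05978
R_total = 0.05978 + 6.41 + 0.483 + 0.291 = 7.244 m²·K/W
Q = A·ΔT/R = 187 × (18.2 − (-8.11)) / 7.244 = 679.2 W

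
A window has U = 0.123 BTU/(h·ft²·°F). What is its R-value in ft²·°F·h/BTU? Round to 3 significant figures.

R = 1/U = 1/0.123 = 8.13

8.13 ft²·°F·h/BTU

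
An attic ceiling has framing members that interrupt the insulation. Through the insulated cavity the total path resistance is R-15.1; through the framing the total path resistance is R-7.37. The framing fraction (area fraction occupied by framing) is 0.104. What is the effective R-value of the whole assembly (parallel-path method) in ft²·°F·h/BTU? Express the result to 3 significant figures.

13.6 ft²·°F·h/BTU

U_eff = 0.896/15.1 + 0.104/7.37 = 0.05934 + 0.01411 = 0.07345
R_eff = 1/U_eff = 13.61 ft²·°F·h/BTU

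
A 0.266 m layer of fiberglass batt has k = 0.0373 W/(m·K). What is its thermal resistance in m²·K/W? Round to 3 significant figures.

7.13 m²·K/W

R = L/k = 0.266/0.0373 = 7.131 m²·K/W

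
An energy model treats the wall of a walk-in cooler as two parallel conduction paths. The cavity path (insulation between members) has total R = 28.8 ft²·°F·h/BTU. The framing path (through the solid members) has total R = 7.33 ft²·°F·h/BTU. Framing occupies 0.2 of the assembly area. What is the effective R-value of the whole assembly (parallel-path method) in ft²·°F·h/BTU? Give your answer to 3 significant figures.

18.2 ft²·°F·h/BTU

U_eff = 0.8/28.8 + 0.2/7.33 = 0.02778 + 0.02729 = 0.05506
R_eff = 1/U_eff = 18.16 ft²·°F·h/BTU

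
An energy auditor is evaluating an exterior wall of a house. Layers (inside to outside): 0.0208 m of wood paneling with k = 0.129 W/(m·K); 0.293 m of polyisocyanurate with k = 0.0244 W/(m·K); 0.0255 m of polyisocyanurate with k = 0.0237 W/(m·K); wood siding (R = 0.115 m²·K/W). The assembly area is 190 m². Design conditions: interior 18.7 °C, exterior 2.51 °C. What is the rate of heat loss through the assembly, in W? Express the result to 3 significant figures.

0.0208/0.129 = 0.1612
0.293/0.0244 = 12.01
0.0255/0.0237 = 1.076
R_total = 0.1612 + 12.01 + 1.076 + 0.115 = 13.36 m²·K/W
Q = A·ΔT/R = 190 × (18.7 − 2.51) / 13.36 = 230.2 W

230 W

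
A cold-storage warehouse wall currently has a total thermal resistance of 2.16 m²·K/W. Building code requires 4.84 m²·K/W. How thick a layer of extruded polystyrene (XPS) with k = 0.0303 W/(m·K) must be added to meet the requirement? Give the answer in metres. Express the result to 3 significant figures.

ΔR = 4.84 − 2.16 = 2.68 m²·K/W
L = ΔR × k = 2.68 × 0.0303 = 0.0812 m

0.0812 m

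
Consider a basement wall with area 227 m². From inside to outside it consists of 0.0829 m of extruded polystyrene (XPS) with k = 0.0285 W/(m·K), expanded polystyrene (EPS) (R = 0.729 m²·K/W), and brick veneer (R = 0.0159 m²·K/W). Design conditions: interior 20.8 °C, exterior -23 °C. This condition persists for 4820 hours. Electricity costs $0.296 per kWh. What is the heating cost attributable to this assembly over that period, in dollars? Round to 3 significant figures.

3880 dollars

0.0829/0.0285 = 2.909
R_total = 2.909 + 0.729 + 0.0159 = 3.654 m²·K/W
Q = 227 × (20.8 − (-23)) / 3.654 = 2721 W
E = 2721 W × 4820 h / 1000 = 13120 kWh
Cost = 13120 × 0.296 = $3882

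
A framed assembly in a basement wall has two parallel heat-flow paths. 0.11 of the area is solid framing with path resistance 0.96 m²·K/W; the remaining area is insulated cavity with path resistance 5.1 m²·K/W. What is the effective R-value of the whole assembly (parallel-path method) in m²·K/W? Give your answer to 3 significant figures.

U_eff = 0.89/5.1 + 0.11/0.96 = 0.1745 + 0.1146 = 0.2891
R_eff = 1/U_eff = 3.459 m²·K/W

3.46 m²·K/W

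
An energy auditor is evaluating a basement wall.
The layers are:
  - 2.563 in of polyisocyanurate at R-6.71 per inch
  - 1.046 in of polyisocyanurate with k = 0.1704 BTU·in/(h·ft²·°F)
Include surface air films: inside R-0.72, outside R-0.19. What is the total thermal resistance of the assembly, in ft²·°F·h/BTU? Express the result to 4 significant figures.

2.563 × 6.71 = 17.198
1.046/0.1704 = 6.1385
R_total = 0.72 + 17.198 + 6.1385 + 0.19 = 24.246 ft²·°F·h/BTU

24.25 ft²·°F·h/BTU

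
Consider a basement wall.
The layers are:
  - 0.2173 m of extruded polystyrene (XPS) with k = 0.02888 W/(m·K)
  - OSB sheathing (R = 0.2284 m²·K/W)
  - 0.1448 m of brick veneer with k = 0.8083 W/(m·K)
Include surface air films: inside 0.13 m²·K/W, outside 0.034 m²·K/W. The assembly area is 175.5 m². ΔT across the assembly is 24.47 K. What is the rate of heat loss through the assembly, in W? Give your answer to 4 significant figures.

0.2173/0.02888 = 7.5242
0.1448/0.8083 = 0.17914
R_total = 0.13 + 7.5242 + 0.2284 + 0.17914 + 0.034 = 8.0958 m²·K/W
Q = A·ΔT/R = 175.5 × 24.47 / 8.0958 = 530.46 W

530.5 W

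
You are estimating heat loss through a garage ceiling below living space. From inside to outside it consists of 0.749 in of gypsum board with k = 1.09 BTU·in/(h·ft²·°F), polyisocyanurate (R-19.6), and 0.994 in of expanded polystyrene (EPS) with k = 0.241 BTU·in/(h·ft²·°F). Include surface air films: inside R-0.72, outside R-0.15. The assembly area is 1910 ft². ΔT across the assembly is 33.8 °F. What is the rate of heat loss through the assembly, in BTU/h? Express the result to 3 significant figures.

0.749/1.09 = 0.6872
0.994/0.241 = 4.124
R_total = 0.72 + 0.6872 + 19.6 + 4.124 + 0.15 = 25.28 ft²·°F·h/BTU
Q = A·ΔT/R = 1910 × 33.8 / 25.28 = 2554 BTU/h

2550 BTU/h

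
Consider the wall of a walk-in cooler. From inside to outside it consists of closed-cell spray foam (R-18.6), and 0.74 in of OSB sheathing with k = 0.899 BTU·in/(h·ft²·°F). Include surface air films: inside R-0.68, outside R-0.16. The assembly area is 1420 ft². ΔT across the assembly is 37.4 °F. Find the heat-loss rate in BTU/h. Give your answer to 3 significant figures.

2620 BTU/h

0.74/0.899 = 0.8231
R_total = 0.68 + 18.6 + 0.8231 + 0.16 = 20.26 ft²·°F·h/BTU
Q = A·ΔT/R = 1420 × 37.4 / 20.26 = 2621 BTU/h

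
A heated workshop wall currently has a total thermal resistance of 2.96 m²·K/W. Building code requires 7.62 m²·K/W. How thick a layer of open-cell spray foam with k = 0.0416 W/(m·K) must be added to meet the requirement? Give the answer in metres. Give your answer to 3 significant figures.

ΔR = 7.62 − 2.96 = 4.66 m²·K/W
L = ΔR × k = 4.66 × 0.0416 = 0.1939 m

0.194 m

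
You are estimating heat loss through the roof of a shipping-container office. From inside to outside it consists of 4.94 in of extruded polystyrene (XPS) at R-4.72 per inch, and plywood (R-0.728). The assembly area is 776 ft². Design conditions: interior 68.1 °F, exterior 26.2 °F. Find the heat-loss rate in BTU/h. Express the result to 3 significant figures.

4.94 × 4.72 = 23.32
R_total = 23.32 + 0.728 = 24.04 ft²·°F·h/BTU
Q = A·ΔT/R = 776 × (68.1 − 26.2) / 24.04 = 1352 BTU/h

1350 BTU/h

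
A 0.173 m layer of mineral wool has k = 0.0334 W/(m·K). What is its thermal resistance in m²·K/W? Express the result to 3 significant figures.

R = L/k = 0.173/0.0334 = 5.18 m²·K/W

5.18 m²·K/W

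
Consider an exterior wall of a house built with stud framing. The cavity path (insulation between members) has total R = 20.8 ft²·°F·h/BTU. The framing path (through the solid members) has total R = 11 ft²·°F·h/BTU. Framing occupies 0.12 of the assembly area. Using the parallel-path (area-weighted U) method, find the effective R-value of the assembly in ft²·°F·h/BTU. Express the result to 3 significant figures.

18.8 ft²·°F·h/BTU

U_eff = 0.88/20.8 + 0.12/11 = 0.04231 + 0.01091 = 0.05322
R_eff = 1/U_eff = 18.79 ft²·°F·h/BTU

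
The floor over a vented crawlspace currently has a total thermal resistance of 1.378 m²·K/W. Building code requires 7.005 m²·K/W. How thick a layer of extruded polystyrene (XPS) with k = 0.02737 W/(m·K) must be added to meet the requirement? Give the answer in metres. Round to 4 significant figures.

0.1540 m

ΔR = 7.005 − 1.378 = 5.627 m²·K/W
L = ΔR × k = 5.627 × 0.02737 = 0.15401 m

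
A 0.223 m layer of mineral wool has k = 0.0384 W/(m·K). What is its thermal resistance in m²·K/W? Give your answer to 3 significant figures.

R = L/k = 0.223/0.0384 = 5.807 m²·K/W

5.81 m²·K/W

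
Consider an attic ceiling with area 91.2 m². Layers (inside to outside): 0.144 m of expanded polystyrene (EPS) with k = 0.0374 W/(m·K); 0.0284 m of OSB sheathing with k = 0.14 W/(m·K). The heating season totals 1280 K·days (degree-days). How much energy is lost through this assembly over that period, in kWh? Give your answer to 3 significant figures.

691 kWh

0.144/0.0374 = 3.85
0.0284/0.14 = 0.2029
R_total = 3.85 + 0.2029 = 4.053 m²·K/W
E = A × HDD × 24 / R / 1000 = 91.2 × 1280 × 24 / 4.053 / 1000 = 691.2 kWh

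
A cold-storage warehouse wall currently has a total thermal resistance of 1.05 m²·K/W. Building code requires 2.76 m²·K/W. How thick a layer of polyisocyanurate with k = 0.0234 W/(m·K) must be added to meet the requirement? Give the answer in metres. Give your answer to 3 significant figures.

ΔR = 2.76 − 1.05 = 1.71 m²·K/W
L = ΔR × k = 1.71 × 0.0234 = 0.04001 m

0.0400 m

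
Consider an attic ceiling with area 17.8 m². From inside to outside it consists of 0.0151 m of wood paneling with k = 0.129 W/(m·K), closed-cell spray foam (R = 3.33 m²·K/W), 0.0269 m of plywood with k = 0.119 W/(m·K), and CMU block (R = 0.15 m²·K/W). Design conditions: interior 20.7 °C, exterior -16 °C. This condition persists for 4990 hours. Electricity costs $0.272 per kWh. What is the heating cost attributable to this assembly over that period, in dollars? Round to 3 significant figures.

232 dollars

0.0151/0.129 = 0.1171
0.0269/0.119 = 0.2261
R_total = 0.1171 + 3.33 + 0.2261 + 0.15 = 3.823 m²·K/W
Q = 17.8 × (20.7 − (-16)) / 3.823 = 170.9 W
E = 170.9 W × 4990 h / 1000 = 852.6 kWh
Cost = 852.6 × 0.272 = $231.9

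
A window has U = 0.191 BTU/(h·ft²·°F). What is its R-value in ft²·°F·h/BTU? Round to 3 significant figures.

5.24 ft²·°F·h/BTU

R = 1/U = 1/0.191 = 5.236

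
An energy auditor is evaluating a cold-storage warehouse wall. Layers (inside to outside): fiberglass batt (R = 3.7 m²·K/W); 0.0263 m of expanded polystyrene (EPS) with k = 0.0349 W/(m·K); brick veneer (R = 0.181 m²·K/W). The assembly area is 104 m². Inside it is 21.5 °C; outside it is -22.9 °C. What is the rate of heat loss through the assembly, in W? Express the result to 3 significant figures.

0.0263/0.0349 = 0.7536
R_total = 3.7 + 0.7536 + 0.181 = 4.635 m²·K/W
Q = A·ΔT/R = 104 × (21.5 − (-22.9)) / 4.635 = 996.3 W

996 W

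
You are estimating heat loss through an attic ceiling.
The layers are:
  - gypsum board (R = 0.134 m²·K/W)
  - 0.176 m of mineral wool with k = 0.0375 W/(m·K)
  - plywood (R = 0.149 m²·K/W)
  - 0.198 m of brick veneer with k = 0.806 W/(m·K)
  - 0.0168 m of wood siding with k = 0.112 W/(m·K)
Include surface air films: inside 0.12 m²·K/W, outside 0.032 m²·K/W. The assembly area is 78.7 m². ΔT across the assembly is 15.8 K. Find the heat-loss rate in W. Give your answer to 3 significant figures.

0.176/0.0375 = 4.693
0.198/0.806 = 0.2457
0.0168/0.112 = 0.15
R_total = 0.12 + 0.134 + 4.693 + 0.149 + 0.2457 + 0.15 + 0.032 = 5.524 m²·K/W
Q = A·ΔT/R = 78.7 × 15.8 / 5.524 = 225.1 W

225 W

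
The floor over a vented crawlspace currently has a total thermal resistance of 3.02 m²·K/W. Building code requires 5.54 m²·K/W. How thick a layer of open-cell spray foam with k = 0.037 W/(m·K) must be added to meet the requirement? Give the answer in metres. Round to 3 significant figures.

0.0932 m

ΔR = 5.54 − 3.02 = 2.52 m²·K/W
L = ΔR × k = 2.52 × 0.037 = 0.09324 m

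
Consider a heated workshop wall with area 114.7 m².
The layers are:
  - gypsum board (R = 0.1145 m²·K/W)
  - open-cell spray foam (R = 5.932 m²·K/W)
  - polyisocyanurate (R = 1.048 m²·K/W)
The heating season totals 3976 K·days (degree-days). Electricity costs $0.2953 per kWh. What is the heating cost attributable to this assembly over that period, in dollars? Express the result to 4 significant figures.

455.6 dollars

R_total = 0.1145 + 5.932 + 1.048 = 7.0945 m²·K/W
E = A × HDD × 24 / R / 1000 = 114.7 × 3976 × 24 / 7.0945 / 1000 = 1542.8 kWh
Cost = 1542.8 × 0.2953 = $455.58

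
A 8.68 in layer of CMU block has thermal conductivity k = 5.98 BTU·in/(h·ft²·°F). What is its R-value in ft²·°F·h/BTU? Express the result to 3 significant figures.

R = L/k = 8.68/5.98 = 1.452 ft²·°F·h/BTU

1.45 ft²·°F·h/BTU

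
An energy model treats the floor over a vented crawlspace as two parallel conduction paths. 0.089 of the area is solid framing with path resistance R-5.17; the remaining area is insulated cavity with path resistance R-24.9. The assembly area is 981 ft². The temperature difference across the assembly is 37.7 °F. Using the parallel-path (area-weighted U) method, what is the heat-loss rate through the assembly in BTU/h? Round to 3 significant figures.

U_eff = 0.911/24.9 + 0.089/5.17 = 0.03659 + 0.01721 = 0.0538
R_eff = 1/U_eff = 18.59 ft²·°F·h/BTU
Q = 981 × 37.7 / 18.59 = 1990 BTU/h

1990 BTU/h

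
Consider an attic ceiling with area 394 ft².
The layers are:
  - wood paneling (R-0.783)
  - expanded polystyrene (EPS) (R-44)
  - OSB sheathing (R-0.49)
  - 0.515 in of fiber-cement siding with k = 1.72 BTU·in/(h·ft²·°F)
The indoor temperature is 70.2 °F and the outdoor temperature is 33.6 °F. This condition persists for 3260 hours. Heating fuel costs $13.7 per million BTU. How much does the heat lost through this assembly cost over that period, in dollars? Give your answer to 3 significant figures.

0.515/1.72 = 0.2994
R_total = 0.783 + 44 + 0.49 + 0.2994 = 45.57 ft²·°F·h/BTU
Q = 394 × (70.2 − 33.6) / 45.57 = 316.4 BTU/h
E = 316.4 × 3260 = 1032000 BTU
Cost = 1032000/10⁶ × 13.7 = $14.13

14.1 dollars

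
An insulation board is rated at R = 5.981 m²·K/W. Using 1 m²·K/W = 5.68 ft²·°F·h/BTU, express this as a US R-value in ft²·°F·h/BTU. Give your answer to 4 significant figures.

33.97 ft²·°F·h/BTU

R_US = 5.981 × 5.68 = 33.972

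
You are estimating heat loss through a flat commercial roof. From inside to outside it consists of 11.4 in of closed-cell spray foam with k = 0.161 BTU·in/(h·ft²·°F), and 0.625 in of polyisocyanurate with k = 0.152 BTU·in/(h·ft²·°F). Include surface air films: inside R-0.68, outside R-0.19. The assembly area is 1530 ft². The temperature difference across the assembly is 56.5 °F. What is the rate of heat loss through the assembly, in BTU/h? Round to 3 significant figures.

11.4/0.161 = 70.81
0.625/0.152 = 4.112
R_total = 0.68 + 70.81 + 4.112 + 0.19 = 75.79 ft²·°F·h/BTU
Q = A·ΔT/R = 1530 × 56.5 / 75.79 = 1141 BTU/h

1140 BTU/h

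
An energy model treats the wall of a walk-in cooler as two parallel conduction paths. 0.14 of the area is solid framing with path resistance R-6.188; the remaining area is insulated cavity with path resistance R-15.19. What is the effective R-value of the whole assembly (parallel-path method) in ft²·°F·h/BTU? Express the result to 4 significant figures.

12.62 ft²·°F·h/BTU

U_eff = 0.86/15.19 + 0.14/6.188 = 0.056616 + 0.022624 = 0.079241
R_eff = 1/U_eff = 12.62 ft²·°F·h/BTU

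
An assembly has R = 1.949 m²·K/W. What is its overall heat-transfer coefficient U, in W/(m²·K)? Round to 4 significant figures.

0.5131 W/(m²·K)

U = 1/R = 1/1.949 = 0.51308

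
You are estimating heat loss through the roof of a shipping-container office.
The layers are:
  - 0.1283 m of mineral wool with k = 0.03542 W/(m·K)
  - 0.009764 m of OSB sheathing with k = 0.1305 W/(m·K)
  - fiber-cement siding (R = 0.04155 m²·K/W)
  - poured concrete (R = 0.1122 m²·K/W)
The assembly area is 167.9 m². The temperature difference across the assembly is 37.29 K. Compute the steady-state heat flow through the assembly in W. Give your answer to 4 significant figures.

1626 W

0.1283/0.03542 = 3.6222
0.009764/0.1305 = 0.07482
R_total = 3.6222 + 0.07482 + 0.04155 + 0.1122 = 3.8508 m²·K/W
Q = A·ΔT/R = 167.9 × 37.29 / 3.8508 = 1625.9 W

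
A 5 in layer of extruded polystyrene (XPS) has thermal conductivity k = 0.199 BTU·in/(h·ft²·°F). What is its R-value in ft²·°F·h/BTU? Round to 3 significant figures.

R = L/k = 5/0.199 = 25.13 ft²·°F·h/BTU

25.1 ft²·°F·h/BTU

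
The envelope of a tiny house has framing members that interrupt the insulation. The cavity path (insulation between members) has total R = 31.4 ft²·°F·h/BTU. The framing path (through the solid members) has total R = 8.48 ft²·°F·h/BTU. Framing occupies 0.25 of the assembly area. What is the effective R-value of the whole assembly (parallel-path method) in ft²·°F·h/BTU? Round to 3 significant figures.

U_eff = 0.75/31.4 + 0.25/8.48 = 0.02389 + 0.02948 = 0.05337
R_eff = 1/U_eff = 18.74 ft²·°F·h/BTU

18.7 ft²·°F·h/BTU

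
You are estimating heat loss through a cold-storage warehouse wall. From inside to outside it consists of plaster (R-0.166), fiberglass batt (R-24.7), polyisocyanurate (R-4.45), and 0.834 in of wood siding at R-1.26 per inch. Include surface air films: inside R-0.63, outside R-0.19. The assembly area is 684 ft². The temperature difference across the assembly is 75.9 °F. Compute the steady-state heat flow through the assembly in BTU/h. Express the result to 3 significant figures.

0.834 × 1.26 = 1.051
R_total = 0.63 + 0.166 + 24.7 + 4.45 + 1.051 + 0.19 = 31.19 ft²·°F·h/BTU
Q = A·ΔT/R = 684 × 75.9 / 31.19 = 1665 BTU/h

1660 BTU/h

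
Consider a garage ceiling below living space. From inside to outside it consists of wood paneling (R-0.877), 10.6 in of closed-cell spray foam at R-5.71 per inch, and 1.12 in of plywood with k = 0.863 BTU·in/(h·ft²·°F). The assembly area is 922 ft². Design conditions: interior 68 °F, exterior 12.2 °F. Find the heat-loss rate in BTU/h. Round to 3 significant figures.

10.6 × 5.71 = 60.53
1.12/0.863 = 1.298
R_total = 0.877 + 60.53 + 1.298 = 62.7 ft²·°F·h/BTU
Q = A·ΔT/R = 922 × (68 − 12.2) / 62.7 = 820.5 BTU/h

821 BTU/h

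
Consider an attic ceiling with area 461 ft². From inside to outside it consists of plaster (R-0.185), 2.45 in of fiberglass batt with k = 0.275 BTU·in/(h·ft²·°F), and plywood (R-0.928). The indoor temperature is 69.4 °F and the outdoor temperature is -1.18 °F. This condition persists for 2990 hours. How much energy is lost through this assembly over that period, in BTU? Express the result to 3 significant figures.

9710000 BTU

2.45/0.275 = 8.909
R_total = 0.185 + 8.909 + 0.928 = 10.02 ft²·°F·h/BTU
Q = 461 × (69.4 − (-1.18)) / 10.02 = 3247 BTU/h
E = 3247 × 2990 = 9707000 BTU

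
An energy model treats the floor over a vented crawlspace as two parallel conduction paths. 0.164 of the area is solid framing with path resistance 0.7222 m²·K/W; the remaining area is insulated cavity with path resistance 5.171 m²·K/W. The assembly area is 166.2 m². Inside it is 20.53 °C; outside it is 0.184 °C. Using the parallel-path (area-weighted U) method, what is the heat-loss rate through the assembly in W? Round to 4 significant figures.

U_eff = 0.836/5.171 + 0.164/0.7222 = 0.16167 + 0.22708 = 0.38875
R_eff = 1/U_eff = 2.5723 m²·K/W
Q = 166.2 × (20.53 − 0.184) / 2.5723 = 1314.6 W

1315 W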